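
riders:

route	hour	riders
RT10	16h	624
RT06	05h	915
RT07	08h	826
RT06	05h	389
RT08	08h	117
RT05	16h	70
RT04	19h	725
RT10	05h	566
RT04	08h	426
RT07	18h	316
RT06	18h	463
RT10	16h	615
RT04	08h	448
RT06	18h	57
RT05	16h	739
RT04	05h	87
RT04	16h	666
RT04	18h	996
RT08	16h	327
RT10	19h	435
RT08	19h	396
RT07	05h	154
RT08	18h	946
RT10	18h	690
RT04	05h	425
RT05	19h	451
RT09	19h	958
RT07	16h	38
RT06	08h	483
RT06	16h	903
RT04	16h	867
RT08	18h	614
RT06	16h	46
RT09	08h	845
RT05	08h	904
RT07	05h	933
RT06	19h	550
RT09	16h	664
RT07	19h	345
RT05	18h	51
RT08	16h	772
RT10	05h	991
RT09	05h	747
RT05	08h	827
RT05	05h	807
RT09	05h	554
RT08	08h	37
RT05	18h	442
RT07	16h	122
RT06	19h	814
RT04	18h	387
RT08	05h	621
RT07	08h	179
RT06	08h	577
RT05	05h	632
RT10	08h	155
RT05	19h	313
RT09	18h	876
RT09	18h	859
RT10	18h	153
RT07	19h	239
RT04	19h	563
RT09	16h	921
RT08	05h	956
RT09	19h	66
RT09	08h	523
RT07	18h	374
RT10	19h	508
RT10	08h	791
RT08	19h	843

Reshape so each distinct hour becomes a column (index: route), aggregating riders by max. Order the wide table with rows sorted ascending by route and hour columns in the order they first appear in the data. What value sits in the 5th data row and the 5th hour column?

With rows sorted ascending by route, row 5 is route=RT08. hour columns in first-appearance order: 16h, 05h, 08h, 19h, 18h; column 5 is 18h.
Long rows with route=RT08, hour=18h: max(946, 614) = 946.

946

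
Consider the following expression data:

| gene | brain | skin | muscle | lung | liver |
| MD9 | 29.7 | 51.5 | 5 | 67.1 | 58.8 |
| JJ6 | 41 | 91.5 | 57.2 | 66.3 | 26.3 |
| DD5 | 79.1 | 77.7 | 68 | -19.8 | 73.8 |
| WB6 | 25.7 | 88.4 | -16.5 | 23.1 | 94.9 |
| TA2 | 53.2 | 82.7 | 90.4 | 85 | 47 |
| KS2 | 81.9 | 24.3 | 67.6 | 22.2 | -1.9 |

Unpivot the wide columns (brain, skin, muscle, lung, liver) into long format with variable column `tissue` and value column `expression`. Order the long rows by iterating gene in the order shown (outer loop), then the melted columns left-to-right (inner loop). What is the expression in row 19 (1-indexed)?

30 rows total (6 × 5). Row 19: index ⌊(19-1)/5⌋ = 3 into gene → WB6; (19-1) mod 5 = 3 into the melted columns → lung.
So row 19 is (WB6, lung, 23.1); expression = 23.1.

23.1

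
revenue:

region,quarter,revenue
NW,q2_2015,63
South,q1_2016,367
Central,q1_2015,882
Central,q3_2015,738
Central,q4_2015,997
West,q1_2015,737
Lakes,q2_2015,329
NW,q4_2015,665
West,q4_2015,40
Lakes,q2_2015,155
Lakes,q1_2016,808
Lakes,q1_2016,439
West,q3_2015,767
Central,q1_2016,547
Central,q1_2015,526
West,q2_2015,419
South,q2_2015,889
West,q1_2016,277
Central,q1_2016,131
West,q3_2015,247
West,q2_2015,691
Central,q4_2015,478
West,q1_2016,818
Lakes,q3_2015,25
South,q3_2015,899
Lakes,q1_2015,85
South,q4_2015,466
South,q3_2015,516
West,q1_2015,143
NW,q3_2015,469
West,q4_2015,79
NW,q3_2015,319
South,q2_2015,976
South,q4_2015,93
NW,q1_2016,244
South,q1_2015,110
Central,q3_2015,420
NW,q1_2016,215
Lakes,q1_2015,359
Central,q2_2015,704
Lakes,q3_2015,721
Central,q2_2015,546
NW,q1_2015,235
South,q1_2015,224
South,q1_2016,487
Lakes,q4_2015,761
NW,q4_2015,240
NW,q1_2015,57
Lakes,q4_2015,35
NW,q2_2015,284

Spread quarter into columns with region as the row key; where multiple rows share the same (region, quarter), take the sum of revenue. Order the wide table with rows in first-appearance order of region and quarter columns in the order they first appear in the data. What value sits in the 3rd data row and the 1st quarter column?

1250

With rows in first-appearance order of region, row 3 is region=Central. quarter columns in first-appearance order: q2_2015, q1_2016, q1_2015, q3_2015, q4_2015; column 1 is q2_2015.
Long rows with region=Central, quarter=q2_2015: 704 + 546 = 1250.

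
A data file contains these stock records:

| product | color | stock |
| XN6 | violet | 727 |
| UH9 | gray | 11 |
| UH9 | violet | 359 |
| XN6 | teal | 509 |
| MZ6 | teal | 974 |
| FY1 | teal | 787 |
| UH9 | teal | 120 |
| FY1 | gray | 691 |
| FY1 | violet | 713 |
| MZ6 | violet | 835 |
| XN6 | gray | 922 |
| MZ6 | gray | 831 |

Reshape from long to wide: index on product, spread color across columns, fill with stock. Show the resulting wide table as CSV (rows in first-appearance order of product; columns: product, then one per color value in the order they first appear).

Columns: product plus the 3 distinct color values (violet, gray, teal).
For example, row XN6 column violet takes stock=727 from the long row (XN6, violet).

product,violet,gray,teal
XN6,727,922,509
UH9,359,11,120
MZ6,835,831,974
FY1,713,691,787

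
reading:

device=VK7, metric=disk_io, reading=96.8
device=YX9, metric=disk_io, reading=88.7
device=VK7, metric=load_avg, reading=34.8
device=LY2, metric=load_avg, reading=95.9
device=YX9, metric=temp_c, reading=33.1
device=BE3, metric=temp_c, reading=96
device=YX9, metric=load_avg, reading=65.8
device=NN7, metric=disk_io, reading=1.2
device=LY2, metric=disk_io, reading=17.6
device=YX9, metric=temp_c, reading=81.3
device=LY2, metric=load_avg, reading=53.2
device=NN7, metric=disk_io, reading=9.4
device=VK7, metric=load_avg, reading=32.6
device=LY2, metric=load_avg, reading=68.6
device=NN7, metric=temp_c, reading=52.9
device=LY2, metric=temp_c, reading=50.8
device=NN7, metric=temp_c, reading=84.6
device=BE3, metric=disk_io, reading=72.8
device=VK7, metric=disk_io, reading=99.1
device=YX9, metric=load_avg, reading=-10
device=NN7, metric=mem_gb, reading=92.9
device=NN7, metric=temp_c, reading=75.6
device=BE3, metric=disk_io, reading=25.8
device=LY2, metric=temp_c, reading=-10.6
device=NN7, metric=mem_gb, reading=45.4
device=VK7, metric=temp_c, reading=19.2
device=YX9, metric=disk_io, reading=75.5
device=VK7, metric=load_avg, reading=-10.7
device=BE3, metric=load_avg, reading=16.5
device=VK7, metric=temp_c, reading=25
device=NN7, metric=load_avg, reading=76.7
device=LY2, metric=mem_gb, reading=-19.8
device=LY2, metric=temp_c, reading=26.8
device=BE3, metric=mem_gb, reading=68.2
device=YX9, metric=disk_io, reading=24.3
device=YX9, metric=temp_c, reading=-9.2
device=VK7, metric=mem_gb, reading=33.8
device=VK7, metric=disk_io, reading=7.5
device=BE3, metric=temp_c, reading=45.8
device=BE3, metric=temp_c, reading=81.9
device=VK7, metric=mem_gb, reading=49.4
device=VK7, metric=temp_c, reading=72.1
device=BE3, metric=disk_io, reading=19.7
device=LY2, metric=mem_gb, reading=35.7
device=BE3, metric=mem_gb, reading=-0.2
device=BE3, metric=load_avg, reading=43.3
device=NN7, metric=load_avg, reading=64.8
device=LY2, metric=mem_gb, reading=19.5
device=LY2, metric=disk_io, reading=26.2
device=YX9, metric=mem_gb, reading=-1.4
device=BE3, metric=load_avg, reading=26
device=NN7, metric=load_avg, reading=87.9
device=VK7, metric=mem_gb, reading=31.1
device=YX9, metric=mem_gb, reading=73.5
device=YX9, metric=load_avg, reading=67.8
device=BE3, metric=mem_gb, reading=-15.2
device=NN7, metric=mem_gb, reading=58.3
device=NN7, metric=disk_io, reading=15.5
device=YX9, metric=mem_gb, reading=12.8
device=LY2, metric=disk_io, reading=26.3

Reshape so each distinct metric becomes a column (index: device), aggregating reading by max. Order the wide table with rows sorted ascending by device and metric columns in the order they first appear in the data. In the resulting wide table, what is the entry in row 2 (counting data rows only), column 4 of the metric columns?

35.7

With rows sorted ascending by device, row 2 is device=LY2. metric columns in first-appearance order: disk_io, load_avg, temp_c, mem_gb; column 4 is mem_gb.
Long rows with device=LY2, metric=mem_gb: max(-19.8, 35.7, 19.5) = 35.7.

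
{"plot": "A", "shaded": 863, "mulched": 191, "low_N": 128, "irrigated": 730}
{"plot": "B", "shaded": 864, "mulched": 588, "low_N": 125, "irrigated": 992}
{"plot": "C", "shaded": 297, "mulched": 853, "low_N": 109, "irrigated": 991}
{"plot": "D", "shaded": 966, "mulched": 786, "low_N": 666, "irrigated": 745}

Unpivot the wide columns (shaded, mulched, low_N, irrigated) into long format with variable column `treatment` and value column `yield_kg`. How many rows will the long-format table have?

4 plot values × 4 melted columns = 16 rows.

16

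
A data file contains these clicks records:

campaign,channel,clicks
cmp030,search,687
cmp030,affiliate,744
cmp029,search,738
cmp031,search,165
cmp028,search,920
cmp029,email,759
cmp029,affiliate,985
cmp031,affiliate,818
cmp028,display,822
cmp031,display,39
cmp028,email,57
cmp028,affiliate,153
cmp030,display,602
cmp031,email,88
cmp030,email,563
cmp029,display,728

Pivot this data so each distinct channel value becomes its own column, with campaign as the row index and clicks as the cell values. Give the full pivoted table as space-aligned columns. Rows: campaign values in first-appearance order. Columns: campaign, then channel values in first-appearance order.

Columns: campaign plus the 4 distinct channel values (search, affiliate, email, display).
For example, row cmp030 column search takes clicks=687 from the long row (cmp030, search).

campaign  search  affiliate  email  display
cmp030    687     744        563    602    
cmp029    738     985        759    728    
cmp031    165     818        88     39     
cmp028    920     153        57     822    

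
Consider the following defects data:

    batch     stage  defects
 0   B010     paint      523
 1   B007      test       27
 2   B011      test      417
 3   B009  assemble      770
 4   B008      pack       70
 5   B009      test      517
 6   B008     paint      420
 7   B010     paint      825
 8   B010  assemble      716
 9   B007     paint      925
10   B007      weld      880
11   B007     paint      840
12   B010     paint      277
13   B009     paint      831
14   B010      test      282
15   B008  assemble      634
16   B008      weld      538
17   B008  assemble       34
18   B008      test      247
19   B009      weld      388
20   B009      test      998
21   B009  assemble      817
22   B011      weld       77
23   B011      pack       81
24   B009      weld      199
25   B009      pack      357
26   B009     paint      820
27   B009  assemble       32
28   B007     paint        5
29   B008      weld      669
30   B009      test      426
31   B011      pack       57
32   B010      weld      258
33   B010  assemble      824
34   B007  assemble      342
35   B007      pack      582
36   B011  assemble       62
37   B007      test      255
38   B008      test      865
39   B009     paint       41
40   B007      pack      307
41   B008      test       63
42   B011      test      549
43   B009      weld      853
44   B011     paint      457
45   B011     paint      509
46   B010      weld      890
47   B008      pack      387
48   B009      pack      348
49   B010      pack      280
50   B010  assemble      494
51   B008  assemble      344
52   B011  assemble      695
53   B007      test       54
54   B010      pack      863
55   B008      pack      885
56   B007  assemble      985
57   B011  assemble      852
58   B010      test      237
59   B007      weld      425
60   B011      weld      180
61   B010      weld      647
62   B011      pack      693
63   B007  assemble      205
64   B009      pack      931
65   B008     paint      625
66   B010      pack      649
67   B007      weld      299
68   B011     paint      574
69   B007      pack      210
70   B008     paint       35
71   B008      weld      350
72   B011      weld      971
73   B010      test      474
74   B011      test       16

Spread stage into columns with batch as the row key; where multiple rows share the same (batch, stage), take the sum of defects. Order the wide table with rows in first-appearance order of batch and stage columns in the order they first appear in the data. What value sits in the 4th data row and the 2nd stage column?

With rows in first-appearance order of batch, row 4 is batch=B009. stage columns in first-appearance order: paint, test, assemble, pack, weld; column 2 is test.
Long rows with batch=B009, stage=test: 517 + 998 + 426 = 1941.

1941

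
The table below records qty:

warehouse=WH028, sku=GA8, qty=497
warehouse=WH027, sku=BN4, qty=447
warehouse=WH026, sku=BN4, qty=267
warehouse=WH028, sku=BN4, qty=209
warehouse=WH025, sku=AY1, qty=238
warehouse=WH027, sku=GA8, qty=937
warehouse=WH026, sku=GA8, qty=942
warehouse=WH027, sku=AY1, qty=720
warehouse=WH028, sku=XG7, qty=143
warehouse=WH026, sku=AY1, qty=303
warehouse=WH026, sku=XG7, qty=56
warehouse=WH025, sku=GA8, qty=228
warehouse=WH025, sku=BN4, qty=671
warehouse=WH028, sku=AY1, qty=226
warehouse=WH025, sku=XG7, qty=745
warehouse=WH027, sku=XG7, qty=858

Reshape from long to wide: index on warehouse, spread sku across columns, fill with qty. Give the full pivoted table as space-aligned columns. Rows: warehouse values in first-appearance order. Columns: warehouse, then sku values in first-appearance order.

Columns: warehouse plus the 4 distinct sku values (GA8, BN4, AY1, XG7).
For example, row WH028 column GA8 takes qty=497 from the long row (WH028, GA8).

warehouse  GA8  BN4  AY1  XG7
WH028      497  209  226  143
WH027      937  447  720  858
WH026      942  267  303  56 
WH025      228  671  238  745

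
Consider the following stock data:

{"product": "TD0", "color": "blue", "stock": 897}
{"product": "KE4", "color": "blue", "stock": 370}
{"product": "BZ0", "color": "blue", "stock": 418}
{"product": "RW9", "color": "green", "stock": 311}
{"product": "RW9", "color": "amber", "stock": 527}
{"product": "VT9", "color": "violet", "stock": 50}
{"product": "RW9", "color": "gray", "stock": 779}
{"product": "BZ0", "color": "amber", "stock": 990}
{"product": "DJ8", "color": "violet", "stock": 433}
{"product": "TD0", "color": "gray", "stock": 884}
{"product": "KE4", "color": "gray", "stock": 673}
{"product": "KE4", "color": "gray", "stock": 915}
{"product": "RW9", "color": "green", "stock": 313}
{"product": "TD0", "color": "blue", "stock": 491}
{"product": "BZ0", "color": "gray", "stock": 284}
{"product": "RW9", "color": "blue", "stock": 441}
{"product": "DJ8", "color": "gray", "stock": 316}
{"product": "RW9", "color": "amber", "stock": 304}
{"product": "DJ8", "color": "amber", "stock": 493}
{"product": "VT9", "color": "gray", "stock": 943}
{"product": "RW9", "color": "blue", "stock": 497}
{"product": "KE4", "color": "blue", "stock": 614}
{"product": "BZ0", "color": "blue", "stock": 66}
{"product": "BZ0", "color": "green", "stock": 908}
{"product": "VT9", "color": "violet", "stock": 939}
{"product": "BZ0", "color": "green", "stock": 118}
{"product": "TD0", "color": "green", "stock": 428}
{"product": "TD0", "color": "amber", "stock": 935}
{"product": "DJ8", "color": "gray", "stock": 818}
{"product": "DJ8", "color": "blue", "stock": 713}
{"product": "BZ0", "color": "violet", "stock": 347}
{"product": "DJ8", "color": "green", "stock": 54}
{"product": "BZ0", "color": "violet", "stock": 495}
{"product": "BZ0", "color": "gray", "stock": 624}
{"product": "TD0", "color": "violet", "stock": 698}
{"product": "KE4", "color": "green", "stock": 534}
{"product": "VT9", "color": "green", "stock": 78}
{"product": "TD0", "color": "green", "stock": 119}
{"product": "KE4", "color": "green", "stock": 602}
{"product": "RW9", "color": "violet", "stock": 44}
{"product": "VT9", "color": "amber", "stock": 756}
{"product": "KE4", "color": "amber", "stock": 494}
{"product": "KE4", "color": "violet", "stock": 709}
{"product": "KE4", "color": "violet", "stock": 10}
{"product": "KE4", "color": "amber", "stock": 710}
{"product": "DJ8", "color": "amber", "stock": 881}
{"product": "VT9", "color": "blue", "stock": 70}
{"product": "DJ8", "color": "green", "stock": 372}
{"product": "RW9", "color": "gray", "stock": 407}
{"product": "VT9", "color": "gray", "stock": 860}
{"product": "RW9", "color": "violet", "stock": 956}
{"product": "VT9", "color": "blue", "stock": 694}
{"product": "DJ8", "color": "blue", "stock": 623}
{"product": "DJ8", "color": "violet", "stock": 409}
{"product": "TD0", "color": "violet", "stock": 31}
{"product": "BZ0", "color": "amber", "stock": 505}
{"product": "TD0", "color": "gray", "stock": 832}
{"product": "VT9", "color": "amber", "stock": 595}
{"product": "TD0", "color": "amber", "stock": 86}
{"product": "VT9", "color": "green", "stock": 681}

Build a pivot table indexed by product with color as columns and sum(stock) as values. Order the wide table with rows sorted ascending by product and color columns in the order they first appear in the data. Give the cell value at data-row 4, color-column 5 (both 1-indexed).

With rows sorted ascending by product, row 4 is product=RW9. color columns in first-appearance order: blue, green, amber, violet, gray; column 5 is gray.
Long rows with product=RW9, color=gray: 779 + 407 = 1186.

1186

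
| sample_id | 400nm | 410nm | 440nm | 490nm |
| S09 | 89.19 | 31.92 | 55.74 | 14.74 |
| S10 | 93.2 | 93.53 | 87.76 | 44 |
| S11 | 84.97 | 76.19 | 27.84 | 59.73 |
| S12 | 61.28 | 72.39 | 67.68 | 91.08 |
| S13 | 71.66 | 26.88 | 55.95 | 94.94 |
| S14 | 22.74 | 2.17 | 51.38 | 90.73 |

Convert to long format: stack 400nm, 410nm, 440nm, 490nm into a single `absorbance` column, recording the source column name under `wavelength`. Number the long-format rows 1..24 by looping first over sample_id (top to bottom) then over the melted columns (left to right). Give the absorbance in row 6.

24 rows total (6 × 4). Row 6: index ⌊(6-1)/4⌋ = 1 into sample_id → S10; (6-1) mod 4 = 1 into the melted columns → 410nm.
So row 6 is (S10, 410nm, 93.53); absorbance = 93.53.

93.53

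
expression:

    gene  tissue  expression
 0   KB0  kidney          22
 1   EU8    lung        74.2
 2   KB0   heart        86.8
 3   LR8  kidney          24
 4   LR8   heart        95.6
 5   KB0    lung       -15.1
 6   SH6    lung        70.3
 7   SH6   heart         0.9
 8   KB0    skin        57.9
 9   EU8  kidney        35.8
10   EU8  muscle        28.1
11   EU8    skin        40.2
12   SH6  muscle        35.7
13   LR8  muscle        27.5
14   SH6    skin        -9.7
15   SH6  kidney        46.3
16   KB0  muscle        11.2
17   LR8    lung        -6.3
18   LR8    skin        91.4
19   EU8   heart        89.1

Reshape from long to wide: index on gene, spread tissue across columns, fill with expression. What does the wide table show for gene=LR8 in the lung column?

-6.3

Wide layout: rows indexed by gene, columns are the 5 distinct tissue values (kidney, lung, heart, skin, muscle).
Cell (gene=LR8, tissue=lung) draws from the long row where gene=LR8 and tissue=lung, which has expression=-6.3.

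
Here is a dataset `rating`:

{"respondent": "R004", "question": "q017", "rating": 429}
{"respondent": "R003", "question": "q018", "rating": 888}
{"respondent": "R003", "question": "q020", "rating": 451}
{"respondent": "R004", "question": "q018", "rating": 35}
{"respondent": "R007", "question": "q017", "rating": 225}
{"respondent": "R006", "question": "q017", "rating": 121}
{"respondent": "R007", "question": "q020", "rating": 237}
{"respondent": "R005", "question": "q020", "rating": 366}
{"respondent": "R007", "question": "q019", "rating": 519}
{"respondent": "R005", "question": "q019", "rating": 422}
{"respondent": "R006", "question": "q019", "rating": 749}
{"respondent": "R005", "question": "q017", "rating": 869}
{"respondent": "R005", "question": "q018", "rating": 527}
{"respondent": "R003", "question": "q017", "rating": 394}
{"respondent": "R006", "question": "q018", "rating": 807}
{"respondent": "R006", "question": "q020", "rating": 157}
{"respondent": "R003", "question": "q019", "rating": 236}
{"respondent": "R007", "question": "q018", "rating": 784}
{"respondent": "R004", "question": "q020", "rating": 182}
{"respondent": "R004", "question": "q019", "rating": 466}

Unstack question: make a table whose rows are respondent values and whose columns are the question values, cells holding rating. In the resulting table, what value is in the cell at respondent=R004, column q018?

35

Wide layout: rows indexed by respondent, columns are the 4 distinct question values (q017, q018, q020, q019).
Cell (respondent=R004, question=q018) draws from the long row where respondent=R004 and question=q018, which has rating=35.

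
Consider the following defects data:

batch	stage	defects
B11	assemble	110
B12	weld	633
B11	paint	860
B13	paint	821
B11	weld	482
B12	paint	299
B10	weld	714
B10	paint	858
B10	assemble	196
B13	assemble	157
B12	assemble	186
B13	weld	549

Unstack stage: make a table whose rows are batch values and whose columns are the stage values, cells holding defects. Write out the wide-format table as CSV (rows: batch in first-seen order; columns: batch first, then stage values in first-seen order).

batch,assemble,weld,paint
B11,110,482,860
B12,186,633,299
B13,157,549,821
B10,196,714,858

Columns: batch plus the 3 distinct stage values (assemble, weld, paint).
For example, row B11 column assemble takes defects=110 from the long row (B11, assemble).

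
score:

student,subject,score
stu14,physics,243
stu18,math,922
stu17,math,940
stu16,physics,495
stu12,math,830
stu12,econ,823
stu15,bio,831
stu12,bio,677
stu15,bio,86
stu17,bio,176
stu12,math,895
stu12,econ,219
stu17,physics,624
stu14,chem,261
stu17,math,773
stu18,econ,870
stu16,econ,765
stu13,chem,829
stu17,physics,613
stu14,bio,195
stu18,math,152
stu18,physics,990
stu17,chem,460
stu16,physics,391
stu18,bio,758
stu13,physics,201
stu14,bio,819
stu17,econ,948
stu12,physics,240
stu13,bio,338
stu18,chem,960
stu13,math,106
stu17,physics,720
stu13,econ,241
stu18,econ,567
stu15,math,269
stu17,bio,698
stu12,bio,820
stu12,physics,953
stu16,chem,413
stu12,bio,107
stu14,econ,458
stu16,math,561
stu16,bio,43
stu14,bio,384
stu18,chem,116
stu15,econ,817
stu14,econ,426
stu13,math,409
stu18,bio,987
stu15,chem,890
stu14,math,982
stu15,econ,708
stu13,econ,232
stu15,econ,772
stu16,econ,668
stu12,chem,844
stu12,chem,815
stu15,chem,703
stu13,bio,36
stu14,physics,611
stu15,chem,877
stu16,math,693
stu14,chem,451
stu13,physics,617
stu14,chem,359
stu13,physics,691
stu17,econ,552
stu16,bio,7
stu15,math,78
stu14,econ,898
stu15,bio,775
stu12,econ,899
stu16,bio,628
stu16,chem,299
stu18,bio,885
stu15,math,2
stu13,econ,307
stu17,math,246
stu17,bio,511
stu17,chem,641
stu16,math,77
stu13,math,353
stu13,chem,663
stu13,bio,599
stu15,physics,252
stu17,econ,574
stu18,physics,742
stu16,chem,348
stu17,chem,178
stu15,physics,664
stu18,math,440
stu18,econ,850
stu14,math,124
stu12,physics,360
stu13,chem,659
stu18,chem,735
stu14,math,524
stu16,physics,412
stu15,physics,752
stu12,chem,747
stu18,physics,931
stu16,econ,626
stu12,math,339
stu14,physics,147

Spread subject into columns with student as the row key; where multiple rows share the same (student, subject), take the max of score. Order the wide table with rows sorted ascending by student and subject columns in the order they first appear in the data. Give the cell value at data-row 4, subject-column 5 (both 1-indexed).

With rows sorted ascending by student, row 4 is student=stu15. subject columns in first-appearance order: physics, math, econ, bio, chem; column 5 is chem.
Long rows with student=stu15, subject=chem: max(890, 703, 877) = 890.

890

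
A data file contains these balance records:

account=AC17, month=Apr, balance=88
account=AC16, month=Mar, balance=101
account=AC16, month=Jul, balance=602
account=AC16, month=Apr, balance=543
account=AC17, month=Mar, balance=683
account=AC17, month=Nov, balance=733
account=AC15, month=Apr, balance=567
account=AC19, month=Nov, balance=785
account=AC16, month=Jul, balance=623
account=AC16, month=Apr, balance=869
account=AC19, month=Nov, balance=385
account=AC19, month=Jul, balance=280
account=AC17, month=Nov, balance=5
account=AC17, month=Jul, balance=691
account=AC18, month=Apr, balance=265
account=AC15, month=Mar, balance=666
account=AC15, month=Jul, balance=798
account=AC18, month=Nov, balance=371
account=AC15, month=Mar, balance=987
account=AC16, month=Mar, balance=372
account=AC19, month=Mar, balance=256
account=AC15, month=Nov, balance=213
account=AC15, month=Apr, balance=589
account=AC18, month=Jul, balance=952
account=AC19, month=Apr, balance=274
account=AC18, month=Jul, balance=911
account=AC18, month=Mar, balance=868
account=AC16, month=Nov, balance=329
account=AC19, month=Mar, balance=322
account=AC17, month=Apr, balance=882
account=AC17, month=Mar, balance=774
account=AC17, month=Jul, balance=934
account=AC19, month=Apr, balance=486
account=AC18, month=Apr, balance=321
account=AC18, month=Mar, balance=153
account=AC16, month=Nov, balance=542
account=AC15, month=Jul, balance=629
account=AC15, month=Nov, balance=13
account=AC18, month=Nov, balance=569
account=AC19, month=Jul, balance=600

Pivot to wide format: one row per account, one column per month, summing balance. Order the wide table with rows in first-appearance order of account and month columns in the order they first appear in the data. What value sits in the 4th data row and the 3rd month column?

With rows in first-appearance order of account, row 4 is account=AC19. month columns in first-appearance order: Apr, Mar, Jul, Nov; column 3 is Jul.
Long rows with account=AC19, month=Jul: 280 + 600 = 880.

880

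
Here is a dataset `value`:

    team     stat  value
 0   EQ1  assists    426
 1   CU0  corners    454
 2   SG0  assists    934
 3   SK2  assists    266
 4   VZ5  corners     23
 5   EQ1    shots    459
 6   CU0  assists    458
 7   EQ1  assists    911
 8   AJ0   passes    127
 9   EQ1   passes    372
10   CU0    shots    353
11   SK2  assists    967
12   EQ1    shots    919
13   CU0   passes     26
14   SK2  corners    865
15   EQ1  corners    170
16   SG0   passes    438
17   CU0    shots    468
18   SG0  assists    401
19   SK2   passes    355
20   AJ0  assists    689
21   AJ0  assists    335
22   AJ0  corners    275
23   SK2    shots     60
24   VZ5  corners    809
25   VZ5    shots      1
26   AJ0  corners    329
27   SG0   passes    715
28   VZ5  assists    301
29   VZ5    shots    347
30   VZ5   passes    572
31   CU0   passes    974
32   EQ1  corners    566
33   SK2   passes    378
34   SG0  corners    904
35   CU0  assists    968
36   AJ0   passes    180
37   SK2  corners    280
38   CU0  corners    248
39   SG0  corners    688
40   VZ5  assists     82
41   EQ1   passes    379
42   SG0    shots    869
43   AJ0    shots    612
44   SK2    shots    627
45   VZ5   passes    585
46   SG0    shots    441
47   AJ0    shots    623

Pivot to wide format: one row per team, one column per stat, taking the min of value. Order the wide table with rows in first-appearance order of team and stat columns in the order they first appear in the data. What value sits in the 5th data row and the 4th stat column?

With rows in first-appearance order of team, row 5 is team=VZ5. stat columns in first-appearance order: assists, corners, shots, passes; column 4 is passes.
Long rows with team=VZ5, stat=passes: min(572, 585) = 572.

572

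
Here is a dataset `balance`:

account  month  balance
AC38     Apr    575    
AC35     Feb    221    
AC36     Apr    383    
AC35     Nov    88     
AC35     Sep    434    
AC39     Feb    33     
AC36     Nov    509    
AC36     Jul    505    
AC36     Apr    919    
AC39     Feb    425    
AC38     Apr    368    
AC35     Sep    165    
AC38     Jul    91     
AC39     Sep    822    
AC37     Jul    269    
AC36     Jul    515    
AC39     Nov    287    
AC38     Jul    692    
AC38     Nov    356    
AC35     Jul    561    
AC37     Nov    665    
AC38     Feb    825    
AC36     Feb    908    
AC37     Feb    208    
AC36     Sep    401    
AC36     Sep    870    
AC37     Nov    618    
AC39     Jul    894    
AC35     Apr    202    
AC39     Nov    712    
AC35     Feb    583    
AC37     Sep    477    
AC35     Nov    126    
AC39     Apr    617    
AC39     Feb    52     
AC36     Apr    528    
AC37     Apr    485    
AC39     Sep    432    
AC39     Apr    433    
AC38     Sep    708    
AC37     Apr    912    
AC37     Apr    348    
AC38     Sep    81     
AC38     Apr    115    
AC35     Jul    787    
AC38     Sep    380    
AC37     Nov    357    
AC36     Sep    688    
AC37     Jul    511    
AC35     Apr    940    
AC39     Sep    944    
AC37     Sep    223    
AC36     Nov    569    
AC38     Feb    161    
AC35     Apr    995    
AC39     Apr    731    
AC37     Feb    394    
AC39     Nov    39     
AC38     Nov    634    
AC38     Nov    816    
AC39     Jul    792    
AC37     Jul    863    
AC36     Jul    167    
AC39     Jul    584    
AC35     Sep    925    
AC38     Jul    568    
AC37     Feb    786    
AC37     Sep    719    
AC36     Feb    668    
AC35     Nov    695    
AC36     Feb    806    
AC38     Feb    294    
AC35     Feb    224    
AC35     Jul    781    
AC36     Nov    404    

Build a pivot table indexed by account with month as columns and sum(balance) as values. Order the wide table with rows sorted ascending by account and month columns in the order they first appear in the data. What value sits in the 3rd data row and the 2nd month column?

1388

With rows sorted ascending by account, row 3 is account=AC37. month columns in first-appearance order: Apr, Feb, Nov, Sep, Jul; column 2 is Feb.
Long rows with account=AC37, month=Feb: 208 + 394 + 786 = 1388.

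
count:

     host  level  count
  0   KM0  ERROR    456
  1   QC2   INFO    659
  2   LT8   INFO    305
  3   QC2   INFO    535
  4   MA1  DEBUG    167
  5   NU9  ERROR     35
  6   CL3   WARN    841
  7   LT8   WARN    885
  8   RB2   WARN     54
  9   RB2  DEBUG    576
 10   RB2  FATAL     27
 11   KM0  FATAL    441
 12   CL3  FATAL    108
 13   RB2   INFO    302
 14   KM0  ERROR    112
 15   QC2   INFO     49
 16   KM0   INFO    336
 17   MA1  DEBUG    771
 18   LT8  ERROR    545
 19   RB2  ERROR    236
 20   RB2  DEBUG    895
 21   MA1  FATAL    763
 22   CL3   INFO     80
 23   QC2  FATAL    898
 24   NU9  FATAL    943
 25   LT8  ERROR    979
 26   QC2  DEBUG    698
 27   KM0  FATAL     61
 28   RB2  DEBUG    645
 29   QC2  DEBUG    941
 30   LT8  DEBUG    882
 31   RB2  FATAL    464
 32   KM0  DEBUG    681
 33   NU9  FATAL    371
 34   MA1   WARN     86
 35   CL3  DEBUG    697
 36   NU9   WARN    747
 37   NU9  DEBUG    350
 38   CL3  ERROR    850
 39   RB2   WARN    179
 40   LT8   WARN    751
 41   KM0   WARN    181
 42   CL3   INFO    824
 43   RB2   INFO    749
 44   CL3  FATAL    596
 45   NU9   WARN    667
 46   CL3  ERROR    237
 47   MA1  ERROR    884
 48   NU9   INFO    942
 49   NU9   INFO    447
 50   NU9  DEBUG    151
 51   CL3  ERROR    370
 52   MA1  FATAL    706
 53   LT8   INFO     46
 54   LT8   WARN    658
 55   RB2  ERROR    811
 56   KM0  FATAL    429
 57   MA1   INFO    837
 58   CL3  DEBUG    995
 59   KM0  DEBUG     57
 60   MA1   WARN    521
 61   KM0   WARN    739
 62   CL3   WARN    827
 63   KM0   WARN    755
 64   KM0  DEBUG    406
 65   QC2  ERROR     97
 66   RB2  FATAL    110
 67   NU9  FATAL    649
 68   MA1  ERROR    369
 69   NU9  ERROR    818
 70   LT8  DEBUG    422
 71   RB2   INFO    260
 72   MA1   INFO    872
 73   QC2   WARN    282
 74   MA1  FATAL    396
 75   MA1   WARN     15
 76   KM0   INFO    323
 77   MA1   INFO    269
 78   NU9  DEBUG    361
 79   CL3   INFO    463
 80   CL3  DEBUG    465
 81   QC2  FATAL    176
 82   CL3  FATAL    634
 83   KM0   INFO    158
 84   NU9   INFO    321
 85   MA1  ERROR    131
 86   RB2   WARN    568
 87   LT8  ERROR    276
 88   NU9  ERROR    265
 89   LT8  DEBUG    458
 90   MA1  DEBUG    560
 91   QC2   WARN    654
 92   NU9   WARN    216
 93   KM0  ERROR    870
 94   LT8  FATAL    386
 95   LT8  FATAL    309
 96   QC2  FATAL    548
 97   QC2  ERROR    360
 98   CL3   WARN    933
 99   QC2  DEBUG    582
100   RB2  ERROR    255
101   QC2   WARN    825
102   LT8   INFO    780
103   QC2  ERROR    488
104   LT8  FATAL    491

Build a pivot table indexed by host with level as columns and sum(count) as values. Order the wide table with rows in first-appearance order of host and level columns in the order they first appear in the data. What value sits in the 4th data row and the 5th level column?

1865

With rows in first-appearance order of host, row 4 is host=MA1. level columns in first-appearance order: ERROR, INFO, DEBUG, WARN, FATAL; column 5 is FATAL.
Long rows with host=MA1, level=FATAL: 763 + 706 + 396 = 1865.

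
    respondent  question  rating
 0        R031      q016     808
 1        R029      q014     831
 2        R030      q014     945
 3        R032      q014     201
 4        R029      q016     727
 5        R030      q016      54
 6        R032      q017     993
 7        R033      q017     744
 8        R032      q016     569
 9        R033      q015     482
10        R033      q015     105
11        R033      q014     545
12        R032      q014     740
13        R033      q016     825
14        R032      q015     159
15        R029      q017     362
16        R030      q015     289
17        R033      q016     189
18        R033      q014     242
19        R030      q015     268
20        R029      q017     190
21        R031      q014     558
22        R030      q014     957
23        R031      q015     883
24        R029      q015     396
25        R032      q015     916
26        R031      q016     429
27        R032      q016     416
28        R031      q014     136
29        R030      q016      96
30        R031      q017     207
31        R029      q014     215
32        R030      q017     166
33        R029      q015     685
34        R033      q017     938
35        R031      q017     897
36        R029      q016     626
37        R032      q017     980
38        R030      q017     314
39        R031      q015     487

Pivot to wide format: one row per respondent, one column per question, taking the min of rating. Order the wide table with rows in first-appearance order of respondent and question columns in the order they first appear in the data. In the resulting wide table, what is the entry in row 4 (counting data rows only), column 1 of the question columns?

416

With rows in first-appearance order of respondent, row 4 is respondent=R032. question columns in first-appearance order: q016, q014, q017, q015; column 1 is q016.
Long rows with respondent=R032, question=q016: min(569, 416) = 416.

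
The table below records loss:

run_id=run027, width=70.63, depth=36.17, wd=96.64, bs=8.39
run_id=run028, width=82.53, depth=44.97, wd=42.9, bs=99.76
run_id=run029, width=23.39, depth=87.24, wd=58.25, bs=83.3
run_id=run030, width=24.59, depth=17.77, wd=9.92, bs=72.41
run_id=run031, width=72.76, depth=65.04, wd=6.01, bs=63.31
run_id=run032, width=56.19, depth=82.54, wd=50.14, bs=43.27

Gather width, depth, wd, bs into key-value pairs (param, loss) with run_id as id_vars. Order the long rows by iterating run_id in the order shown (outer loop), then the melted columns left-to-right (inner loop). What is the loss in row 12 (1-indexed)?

83.3

24 rows total (6 × 4). Row 12: index ⌊(12-1)/4⌋ = 2 into run_id → run029; (12-1) mod 4 = 3 into the melted columns → bs.
So row 12 is (run029, bs, 83.3); loss = 83.3.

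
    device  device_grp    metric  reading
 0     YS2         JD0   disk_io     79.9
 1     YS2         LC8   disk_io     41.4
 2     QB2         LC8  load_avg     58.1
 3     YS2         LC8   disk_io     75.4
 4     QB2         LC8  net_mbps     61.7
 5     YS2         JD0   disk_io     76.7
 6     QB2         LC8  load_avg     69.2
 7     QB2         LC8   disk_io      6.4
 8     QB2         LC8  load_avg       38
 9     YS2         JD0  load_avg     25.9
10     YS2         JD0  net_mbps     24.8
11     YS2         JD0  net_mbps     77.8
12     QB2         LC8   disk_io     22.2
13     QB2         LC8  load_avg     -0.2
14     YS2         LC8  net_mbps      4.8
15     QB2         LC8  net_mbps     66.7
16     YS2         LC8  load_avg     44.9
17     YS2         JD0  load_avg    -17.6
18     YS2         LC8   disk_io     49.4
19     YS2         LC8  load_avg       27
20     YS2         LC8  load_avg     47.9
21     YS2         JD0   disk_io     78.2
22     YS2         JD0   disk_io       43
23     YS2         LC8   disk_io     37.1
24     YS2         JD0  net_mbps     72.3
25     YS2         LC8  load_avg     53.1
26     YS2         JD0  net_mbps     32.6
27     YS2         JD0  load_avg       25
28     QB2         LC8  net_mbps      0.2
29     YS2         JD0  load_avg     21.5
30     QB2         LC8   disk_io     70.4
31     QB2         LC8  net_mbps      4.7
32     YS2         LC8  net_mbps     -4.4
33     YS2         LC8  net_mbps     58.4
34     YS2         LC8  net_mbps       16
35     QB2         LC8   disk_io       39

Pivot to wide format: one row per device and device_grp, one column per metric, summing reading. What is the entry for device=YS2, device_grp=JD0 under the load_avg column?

Rows with device=YS2, device_grp=JD0 and metric=load_avg: reading values are 25.9, -17.6, 25, 21.5.
25.9 + -17.6 + 25 + 21.5 = 54.8.

54.8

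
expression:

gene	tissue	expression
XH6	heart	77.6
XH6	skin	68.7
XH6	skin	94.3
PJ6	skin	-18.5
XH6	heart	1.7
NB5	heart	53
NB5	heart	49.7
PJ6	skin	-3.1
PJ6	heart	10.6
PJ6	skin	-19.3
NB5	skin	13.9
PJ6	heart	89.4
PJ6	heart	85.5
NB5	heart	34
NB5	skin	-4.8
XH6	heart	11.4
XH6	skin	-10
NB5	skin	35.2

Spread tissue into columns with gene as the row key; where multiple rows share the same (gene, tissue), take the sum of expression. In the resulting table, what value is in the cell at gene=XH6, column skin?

Rows with gene=XH6 and tissue=skin: expression values are 68.7, 94.3, -10.
68.7 + 94.3 + -10 = 153.

153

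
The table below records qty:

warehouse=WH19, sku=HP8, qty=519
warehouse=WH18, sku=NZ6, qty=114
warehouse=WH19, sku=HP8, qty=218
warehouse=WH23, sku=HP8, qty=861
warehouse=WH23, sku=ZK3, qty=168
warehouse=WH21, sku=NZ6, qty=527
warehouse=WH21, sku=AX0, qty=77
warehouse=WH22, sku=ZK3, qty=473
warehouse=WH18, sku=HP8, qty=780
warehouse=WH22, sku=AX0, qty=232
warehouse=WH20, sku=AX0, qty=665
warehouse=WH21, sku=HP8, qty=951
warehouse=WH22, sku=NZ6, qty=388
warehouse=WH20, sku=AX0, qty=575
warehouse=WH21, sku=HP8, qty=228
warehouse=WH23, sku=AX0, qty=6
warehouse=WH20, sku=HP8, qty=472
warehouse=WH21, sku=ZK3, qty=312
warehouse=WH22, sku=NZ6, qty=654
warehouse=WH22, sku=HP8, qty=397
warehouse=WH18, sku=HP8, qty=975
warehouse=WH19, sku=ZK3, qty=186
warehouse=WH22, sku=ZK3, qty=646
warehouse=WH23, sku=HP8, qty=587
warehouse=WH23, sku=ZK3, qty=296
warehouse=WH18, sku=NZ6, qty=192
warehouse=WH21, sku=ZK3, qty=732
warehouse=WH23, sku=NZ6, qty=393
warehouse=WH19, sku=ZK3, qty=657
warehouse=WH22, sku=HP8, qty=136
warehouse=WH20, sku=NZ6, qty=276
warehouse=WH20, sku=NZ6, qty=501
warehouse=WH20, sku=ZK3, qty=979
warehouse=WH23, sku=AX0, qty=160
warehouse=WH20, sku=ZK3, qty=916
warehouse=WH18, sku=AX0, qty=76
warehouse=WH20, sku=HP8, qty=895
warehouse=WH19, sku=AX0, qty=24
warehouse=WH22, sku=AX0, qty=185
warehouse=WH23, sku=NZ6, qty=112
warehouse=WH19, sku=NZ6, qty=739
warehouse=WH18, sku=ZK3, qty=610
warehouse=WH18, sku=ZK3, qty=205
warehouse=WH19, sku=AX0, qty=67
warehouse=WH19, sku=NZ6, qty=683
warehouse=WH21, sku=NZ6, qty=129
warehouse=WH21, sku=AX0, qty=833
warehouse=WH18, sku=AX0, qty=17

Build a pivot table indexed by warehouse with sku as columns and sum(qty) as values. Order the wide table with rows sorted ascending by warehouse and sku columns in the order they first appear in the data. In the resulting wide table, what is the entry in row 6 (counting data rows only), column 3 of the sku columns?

With rows sorted ascending by warehouse, row 6 is warehouse=WH23. sku columns in first-appearance order: HP8, NZ6, ZK3, AX0; column 3 is ZK3.
Long rows with warehouse=WH23, sku=ZK3: 168 + 296 = 464.

464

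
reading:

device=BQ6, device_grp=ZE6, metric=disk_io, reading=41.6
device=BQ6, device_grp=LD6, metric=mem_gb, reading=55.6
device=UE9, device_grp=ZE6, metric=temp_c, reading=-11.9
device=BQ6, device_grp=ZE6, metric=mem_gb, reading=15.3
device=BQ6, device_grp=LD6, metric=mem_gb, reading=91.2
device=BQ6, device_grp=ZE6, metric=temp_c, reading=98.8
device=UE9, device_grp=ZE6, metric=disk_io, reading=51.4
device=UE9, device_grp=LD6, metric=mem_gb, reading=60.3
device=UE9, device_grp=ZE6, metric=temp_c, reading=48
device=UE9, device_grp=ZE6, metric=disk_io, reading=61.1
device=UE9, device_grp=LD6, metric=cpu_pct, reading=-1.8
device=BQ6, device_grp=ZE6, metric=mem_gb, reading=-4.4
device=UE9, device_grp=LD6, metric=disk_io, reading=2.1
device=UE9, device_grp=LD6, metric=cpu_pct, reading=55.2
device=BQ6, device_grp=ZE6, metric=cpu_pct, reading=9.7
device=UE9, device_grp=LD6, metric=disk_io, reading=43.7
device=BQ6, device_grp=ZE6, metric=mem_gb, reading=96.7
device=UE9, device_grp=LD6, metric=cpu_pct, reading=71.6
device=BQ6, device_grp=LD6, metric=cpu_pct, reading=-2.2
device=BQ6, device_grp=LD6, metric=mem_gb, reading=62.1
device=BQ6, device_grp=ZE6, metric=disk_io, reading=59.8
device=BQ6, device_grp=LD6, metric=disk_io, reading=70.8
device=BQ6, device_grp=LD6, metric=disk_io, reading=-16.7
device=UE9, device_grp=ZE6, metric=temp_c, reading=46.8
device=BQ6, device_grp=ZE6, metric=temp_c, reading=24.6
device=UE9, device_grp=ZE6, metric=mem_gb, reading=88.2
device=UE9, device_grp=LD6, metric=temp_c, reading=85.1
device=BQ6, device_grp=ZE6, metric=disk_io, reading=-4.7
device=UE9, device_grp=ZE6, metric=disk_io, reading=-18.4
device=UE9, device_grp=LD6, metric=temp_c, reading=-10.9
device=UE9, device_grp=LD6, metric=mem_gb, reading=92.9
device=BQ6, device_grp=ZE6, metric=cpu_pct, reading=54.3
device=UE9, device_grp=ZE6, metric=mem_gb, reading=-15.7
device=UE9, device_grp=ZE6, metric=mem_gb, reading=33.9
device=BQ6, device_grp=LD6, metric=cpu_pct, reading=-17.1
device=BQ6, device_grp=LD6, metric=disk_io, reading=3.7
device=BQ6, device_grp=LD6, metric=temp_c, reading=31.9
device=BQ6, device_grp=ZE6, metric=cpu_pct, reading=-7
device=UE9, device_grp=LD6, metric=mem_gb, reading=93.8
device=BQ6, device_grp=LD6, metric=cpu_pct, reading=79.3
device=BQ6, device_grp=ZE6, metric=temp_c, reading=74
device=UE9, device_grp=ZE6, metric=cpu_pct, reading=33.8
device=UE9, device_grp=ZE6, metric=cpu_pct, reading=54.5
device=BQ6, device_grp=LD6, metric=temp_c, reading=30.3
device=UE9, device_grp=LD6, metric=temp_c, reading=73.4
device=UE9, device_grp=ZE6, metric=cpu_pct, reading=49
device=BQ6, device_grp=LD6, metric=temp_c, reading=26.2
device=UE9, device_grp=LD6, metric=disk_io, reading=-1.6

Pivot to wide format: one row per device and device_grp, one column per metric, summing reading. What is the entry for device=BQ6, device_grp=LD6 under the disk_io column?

Rows with device=BQ6, device_grp=LD6 and metric=disk_io: reading values are 70.8, -16.7, 3.7.
70.8 + -16.7 + 3.7 = 57.8.

57.8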